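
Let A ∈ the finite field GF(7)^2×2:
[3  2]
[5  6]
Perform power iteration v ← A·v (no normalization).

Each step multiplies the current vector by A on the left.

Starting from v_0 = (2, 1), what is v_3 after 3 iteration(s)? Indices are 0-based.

v_3 = (6, 4)

v_0 = (2, 1).
v_1 = A·v_0 = (1, 2).
v_2 = A·v_1 = (0, 3).
v_3 = A·v_2 = (6, 4).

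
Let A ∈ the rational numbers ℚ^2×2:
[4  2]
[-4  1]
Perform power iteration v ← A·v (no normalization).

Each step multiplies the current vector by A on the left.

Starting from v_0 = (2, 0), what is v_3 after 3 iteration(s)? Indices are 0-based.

v_0 = (2, 0).
v_1 = A·v_0 = (8, -8).
v_2 = A·v_1 = (16, -40).
v_3 = A·v_2 = (-16, -104).

v_3 = (-16, -104)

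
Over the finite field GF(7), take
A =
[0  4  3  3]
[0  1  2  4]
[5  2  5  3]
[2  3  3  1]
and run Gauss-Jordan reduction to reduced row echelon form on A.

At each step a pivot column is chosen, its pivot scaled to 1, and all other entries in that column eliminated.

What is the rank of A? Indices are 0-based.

pivot(0,0): swap R0↔R2
pivot(0,0)=5: scale R0 → (1, 6, 1, 2)
  clear (3,0): R3 −= (2)R0 → (0, 5, 1, 4)
pivot(1,1)=1: scale R1 → (0, 1, 2, 4)
  clear (0,1): R0 −= (6)R1 → (1, 0, 3, 6)
  clear (2,1): R2 −= (4)R1 → (0, 0, 2, 1)
  clear (3,1): R3 −= (5)R1 → (0, 0, 5, 5)
pivot(2,2)=2: scale R2 → (0, 0, 1, 4)
  clear (0,2): R0 −= (3)R2 → (1, 0, 0, 1)
  clear (1,2): R1 −= (2)R2 → (0, 1, 0, 3)
  clear (3,2): R3 −= (5)R2 → (0, 0, 0, 6)
pivot(3,3)=6: scale R3 → (0, 0, 0, 1)
  clear (0,3): R0 −= (1)R3 → (1, 0, 0, 0)
  clear (1,3): R1 −= (3)R3 → (0, 1, 0, 0)
  clear (2,3): R2 −= (4)R3 → (0, 0, 1, 0)

rank = 4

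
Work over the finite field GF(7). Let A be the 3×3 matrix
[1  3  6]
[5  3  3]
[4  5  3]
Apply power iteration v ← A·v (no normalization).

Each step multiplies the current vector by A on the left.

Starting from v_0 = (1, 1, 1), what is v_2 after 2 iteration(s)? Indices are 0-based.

v_2 = (3, 0, 5)

v_0 = (1, 1, 1).
v_1 = A·v_0 = (3, 4, 5).
v_2 = A·v_1 = (3, 0, 5).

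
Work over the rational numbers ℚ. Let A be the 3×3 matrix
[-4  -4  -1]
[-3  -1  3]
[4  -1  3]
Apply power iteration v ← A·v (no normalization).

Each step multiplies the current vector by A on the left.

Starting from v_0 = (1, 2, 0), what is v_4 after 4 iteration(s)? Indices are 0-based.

v_0 = (1, 2, 0).
v_1 = A·v_0 = (-12, -5, 2).
v_2 = A·v_1 = (66, 47, -37).
v_3 = A·v_2 = (-415, -356, 106).
v_4 = A·v_3 = (2978, 1919, -986).

v_4 = (2978, 1919, -986)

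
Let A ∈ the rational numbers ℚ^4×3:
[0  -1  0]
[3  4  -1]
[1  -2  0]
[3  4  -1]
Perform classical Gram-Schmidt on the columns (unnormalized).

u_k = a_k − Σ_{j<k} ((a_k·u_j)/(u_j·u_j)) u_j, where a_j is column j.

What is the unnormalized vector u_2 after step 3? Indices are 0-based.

u_2 = (-20/219, -1/219, 2/73, -1/219)

Step 1: u_0 = a_0 = (0, 3, 1, 3).
Step 2: u_1 = a_1 − (22/19)·u_0 = (-1, 10/19, -60/19, 10/19).
Step 3: u_2 = a_2 − (-6/19)·u_0 − (-20/219)·u_1 = (-20/219, -1/219, 2/73, -1/219).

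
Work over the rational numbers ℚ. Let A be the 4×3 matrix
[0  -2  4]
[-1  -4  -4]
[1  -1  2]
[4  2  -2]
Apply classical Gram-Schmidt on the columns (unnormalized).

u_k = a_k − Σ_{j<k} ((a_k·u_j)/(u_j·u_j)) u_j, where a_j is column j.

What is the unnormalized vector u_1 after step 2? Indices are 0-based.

Step 1: u_0 = a_0 = (0, -1, 1, 4).
Step 2: u_1 = a_1 − (11/18)·u_0 = (-2, -61/18, -29/18, -4/9).

u_1 = (-2, -61/18, -29/18, -4/9)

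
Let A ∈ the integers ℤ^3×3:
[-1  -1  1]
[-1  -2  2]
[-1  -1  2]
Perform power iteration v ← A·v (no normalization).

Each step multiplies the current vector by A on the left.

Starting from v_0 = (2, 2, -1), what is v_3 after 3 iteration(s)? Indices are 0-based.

v_3 = (-15, -23, -14)

v_0 = (2, 2, -1).
v_1 = A·v_0 = (-5, -8, -6).
v_2 = A·v_1 = (7, 9, 1).
v_3 = A·v_2 = (-15, -23, -14).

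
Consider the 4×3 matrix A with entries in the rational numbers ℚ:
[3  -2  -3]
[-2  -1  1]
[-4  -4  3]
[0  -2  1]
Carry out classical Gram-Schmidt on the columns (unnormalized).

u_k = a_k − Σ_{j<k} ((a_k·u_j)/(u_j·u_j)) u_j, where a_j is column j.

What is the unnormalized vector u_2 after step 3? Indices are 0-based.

u_2 = (-312/581, -338/581, -65/581, 611/581)

Step 1: u_0 = a_0 = (3, -2, -4, 0).
Step 2: u_1 = a_1 − (12/29)·u_0 = (-94/29, -5/29, -68/29, -2).
Step 3: u_2 = a_2 − (-23/29)·u_0 − (15/581)·u_1 = (-312/581, -338/581, -65/581, 611/581).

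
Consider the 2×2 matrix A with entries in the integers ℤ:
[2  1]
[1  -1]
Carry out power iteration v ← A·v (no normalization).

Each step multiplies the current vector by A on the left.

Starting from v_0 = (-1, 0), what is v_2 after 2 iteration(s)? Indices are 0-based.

v_2 = (-5, -1)

v_0 = (-1, 0).
v_1 = A·v_0 = (-2, -1).
v_2 = A·v_1 = (-5, -1).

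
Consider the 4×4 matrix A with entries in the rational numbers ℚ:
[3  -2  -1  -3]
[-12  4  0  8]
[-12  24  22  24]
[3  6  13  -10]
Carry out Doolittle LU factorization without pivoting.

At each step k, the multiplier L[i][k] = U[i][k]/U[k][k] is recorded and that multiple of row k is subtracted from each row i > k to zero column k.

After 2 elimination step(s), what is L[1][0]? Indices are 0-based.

k=0: U[0][0]=3
  eliminate (1,0): mult=-4, new row 1: (0, -4, -4, -4); set L[1][0]=-4
  eliminate (2,0): mult=-4, new row 2: (0, 16, 18, 12); set L[2][0]=-4
  eliminate (3,0): mult=1, new row 3: (0, 8, 14, -7); set L[3][0]=1
k=1: U[1][1]=-4
  eliminate (2,1): mult=-4, new row 2: (0, 0, 2, -4); set L[2][1]=-4
  eliminate (3,1): mult=-2, new row 3: (0, 0, 6, -15); set L[3][1]=-2

L[1][0] = -4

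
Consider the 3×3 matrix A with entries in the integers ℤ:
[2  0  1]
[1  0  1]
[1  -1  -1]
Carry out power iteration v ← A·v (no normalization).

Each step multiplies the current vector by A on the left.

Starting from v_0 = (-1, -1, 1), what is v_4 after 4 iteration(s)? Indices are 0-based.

v_0 = (-1, -1, 1).
v_1 = A·v_0 = (-1, 0, -1).
v_2 = A·v_1 = (-3, -2, 0).
v_3 = A·v_2 = (-6, -3, -1).
v_4 = A·v_3 = (-13, -7, -2).

v_4 = (-13, -7, -2)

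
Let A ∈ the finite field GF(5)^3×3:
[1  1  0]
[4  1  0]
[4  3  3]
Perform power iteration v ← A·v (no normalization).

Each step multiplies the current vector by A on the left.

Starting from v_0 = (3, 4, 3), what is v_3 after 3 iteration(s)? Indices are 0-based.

v_3 = (2, 1, 4)

v_0 = (3, 4, 3).
v_1 = A·v_0 = (2, 1, 3).
v_2 = A·v_1 = (3, 4, 0).
v_3 = A·v_2 = (2, 1, 4).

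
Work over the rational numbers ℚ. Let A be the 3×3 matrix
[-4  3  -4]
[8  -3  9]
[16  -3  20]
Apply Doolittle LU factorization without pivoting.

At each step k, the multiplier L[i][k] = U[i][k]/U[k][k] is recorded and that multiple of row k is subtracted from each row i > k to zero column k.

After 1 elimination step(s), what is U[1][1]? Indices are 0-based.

U[1][1] = 3

Step 1: pivot at (0,0) is -4.
  row1 ← row1 − (-2)·row0  ⇒  L[1][0]=-2, U row1=(0, 3, 1)
  row2 ← row2 − (-4)·row0  ⇒  L[2][0]=-4, U row2=(0, 9, 4)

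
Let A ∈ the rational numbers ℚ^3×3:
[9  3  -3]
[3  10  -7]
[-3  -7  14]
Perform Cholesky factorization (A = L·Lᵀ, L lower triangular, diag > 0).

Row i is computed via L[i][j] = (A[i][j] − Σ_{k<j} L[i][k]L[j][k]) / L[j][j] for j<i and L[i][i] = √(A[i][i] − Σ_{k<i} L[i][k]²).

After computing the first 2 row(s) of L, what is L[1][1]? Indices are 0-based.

Step 1: L[0][0] = √(9) = 3.
  L[1][0] = (3) / L[0][0] = 1.
Step 2: L[1][1] = √(9) = 3.

L[1][1] = 3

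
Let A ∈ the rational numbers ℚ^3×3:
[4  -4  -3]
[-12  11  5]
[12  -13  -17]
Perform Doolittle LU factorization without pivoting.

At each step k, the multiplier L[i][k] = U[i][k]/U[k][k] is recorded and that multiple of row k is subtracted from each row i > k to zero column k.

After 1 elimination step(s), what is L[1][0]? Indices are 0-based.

L[1][0] = -3

Step 1: pivot at (0,0) is 4.
  row1 ← row1 − (-3)·row0  ⇒  L[1][0]=-3, U row1=(0, -1, -4)
  row2 ← row2 − (3)·row0  ⇒  L[2][0]=3, U row2=(0, -1, -8)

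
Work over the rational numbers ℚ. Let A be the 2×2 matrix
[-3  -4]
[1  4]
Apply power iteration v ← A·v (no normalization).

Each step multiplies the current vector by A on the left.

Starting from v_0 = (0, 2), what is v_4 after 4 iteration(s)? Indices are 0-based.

v_4 = (-136, 280)

v_0 = (0, 2).
v_1 = A·v_0 = (-8, 8).
v_2 = A·v_1 = (-8, 24).
v_3 = A·v_2 = (-72, 88).
v_4 = A·v_3 = (-136, 280).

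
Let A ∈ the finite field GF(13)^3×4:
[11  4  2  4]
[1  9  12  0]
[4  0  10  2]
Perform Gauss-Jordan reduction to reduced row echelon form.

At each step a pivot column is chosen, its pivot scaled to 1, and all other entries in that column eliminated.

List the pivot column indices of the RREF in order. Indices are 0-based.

pivot(0,0)=11: scale R0 → (1, 11, 12, 11)
  clear (1,0): R1 −= (1)R0 → (0, 11, 0, 2)
  clear (2,0): R2 −= (4)R0 → (0, 8, 1, 10)
pivot(1,1)=11: scale R1 → (0, 1, 0, 12)
  clear (0,1): R0 −= (11)R1 → (1, 0, 12, 9)
  clear (2,1): R2 −= (8)R1 → (0, 0, 1, 5)
pivot(2,2)=1: scale R2 → (0, 0, 1, 5)
  clear (0,2): R0 −= (12)R2 → (1, 0, 0, 1)

pivot columns: 0, 1, 2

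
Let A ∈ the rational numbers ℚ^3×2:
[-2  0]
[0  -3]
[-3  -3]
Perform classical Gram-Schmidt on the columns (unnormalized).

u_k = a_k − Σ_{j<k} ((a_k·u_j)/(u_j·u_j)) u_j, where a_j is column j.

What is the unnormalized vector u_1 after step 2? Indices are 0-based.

u_1 = (18/13, -3, -12/13)

Step 1: u_0 = a_0 = (-2, 0, -3).
Step 2: u_1 = a_1 − (9/13)·u_0 = (18/13, -3, -12/13).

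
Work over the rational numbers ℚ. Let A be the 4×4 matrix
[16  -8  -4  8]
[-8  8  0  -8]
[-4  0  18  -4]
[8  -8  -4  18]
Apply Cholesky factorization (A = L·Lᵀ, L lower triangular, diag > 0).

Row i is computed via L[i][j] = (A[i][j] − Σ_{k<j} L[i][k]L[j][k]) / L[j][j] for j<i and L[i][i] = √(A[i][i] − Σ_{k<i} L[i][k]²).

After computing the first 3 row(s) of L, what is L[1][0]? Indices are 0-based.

Step 1: L[0][0] = √(16) = 4.
  L[1][0] = (-8) / L[0][0] = -2.
Step 2: L[1][1] = √(4) = 2.
  L[2][0] = (-4) / L[0][0] = -1.
  L[2][1] = (-2) / L[1][1] = -1.
Step 3: L[2][2] = √(16) = 4.

L[1][0] = -2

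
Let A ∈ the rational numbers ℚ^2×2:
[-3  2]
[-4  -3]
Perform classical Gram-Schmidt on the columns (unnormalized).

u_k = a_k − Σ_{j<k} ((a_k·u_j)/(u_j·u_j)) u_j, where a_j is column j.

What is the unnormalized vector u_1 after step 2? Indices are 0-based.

u_1 = (68/25, -51/25)

Step 1: u_0 = a_0 = (-3, -4).
Step 2: u_1 = a_1 − (6/25)·u_0 = (68/25, -51/25).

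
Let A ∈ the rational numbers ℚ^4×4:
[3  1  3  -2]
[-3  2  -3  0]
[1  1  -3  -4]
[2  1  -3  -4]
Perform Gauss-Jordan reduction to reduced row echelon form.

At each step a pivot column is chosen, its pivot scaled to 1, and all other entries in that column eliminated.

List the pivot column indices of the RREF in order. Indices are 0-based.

pivot columns: 0, 1, 2, 3

step 1: normalize row 0 (÷3) = (1, 1/3, 1, -2/3)
  row 1: subtract -3×row0 = (0, 3, 0, -2)
  row 2: subtract 1×row0 = (0, 2/3, -4, -10/3)
  row 3: subtract 2×row0 = (0, 1/3, -5, -8/3)
step 2: normalize row 1 (÷3) = (0, 1, 0, -2/3)
  row 0: subtract 1/3×row1 = (1, 0, 1, -4/9)
  row 2: subtract 2/3×row1 = (0, 0, -4, -26/9)
  row 3: subtract 1/3×row1 = (0, 0, -5, -22/9)
step 3: normalize row 2 (÷-4) = (0, 0, 1, 13/18)
  row 0: subtract 1×row2 = (1, 0, 0, -7/6)
  row 3: subtract -5×row2 = (0, 0, 0, 7/6)
step 4: normalize row 3 (÷7/6) = (0, 0, 0, 1)
  row 0: subtract -7/6×row3 = (1, 0, 0, 0)
  row 1: subtract -2/3×row3 = (0, 1, 0, 0)
  row 2: subtract 13/18×row3 = (0, 0, 1, 0)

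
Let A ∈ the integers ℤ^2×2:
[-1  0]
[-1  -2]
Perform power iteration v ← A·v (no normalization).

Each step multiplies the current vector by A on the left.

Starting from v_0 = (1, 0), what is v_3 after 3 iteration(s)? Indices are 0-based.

v_0 = (1, 0).
v_1 = A·v_0 = (-1, -1).
v_2 = A·v_1 = (1, 3).
v_3 = A·v_2 = (-1, -7).

v_3 = (-1, -7)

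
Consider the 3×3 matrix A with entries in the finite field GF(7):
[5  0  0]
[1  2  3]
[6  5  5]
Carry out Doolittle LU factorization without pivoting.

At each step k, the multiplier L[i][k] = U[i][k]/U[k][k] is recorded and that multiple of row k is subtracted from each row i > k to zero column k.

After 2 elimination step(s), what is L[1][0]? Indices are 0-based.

[col 0] pivot 5
  R1 -= 3*R0 → (0, 2, 3)  (L[1][0] := 3)
  R2 -= 4*R0 → (0, 5, 5)  (L[2][0] := 4)
[col 1] pivot 2
  R2 -= 6*R1 → (0, 0, 1)  (L[2][1] := 6)

L[1][0] = 3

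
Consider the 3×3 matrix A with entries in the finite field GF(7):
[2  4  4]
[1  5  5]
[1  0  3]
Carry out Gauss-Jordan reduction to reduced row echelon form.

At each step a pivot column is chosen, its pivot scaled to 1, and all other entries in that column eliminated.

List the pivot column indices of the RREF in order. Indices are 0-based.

step 1: normalize row 0 (÷2) = (1, 2, 2)
  row 1: subtract 1×row0 = (0, 3, 3)
  row 2: subtract 1×row0 = (0, 5, 1)
step 2: normalize row 1 (÷3) = (0, 1, 1)
  row 0: subtract 2×row1 = (1, 0, 0)
  row 2: subtract 5×row1 = (0, 0, 3)
step 3: normalize row 2 (÷3) = (0, 0, 1)
  row 1: subtract 1×row2 = (0, 1, 0)

pivot columns: 0, 1, 2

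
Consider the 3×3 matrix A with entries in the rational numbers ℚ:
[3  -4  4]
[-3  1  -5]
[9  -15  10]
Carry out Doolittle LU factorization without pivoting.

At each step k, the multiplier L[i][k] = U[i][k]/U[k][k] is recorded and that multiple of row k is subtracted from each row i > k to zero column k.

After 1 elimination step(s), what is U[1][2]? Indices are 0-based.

[col 0] pivot 3
  R1 -= -1*R0 → (0, -3, -1)  (L[1][0] := -1)
  R2 -= 3*R0 → (0, -3, -2)  (L[2][0] := 3)

U[1][2] = -1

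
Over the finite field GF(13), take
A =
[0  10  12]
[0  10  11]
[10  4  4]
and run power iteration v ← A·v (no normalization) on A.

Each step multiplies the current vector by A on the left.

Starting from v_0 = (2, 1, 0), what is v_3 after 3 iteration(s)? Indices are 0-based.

v_3 = (11, 9, 1)

v_0 = (2, 1, 0).
v_1 = A·v_0 = (10, 10, 11).
v_2 = A·v_1 = (11, 0, 2).
v_3 = A·v_2 = (11, 9, 1).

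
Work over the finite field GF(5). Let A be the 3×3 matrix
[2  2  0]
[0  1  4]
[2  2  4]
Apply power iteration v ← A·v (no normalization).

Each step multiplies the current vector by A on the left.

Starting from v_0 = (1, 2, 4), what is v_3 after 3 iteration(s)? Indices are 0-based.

v_3 = (3, 0, 2)

v_0 = (1, 2, 4).
v_1 = A·v_0 = (1, 3, 2).
v_2 = A·v_1 = (3, 1, 1).
v_3 = A·v_2 = (3, 0, 2).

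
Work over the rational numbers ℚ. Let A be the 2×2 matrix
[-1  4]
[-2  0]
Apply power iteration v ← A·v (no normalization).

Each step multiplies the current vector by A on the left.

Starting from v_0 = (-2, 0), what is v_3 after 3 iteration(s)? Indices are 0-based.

v_0 = (-2, 0).
v_1 = A·v_0 = (2, 4).
v_2 = A·v_1 = (14, -4).
v_3 = A·v_2 = (-30, -28).

v_3 = (-30, -28)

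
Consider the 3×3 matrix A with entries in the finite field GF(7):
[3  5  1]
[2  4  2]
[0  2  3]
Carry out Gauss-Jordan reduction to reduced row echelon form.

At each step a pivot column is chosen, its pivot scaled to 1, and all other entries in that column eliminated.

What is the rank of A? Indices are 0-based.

step 1: normalize row 0 (÷3) = (1, 4, 5)
  row 1: subtract 2×row0 = (0, 3, 6)
step 2: normalize row 1 (÷3) = (0, 1, 2)
  row 0: subtract 4×row1 = (1, 0, 4)
  row 2: subtract 2×row1 = (0, 0, 6)
step 3: normalize row 2 (÷6) = (0, 0, 1)
  row 0: subtract 4×row2 = (1, 0, 0)
  row 1: subtract 2×row2 = (0, 1, 0)

rank = 3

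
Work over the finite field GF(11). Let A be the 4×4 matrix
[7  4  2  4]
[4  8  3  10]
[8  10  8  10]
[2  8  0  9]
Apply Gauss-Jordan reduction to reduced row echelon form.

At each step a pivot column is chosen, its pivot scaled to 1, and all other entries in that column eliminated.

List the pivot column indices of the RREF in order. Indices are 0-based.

step 1: normalize row 0 (÷7) = (1, 10, 5, 10)
  row 1: subtract 4×row0 = (0, 1, 5, 3)
  row 2: subtract 8×row0 = (0, 7, 1, 7)
  row 3: subtract 2×row0 = (0, 10, 1, 0)
step 2: normalize row 1 (÷1) = (0, 1, 5, 3)
  row 0: subtract 10×row1 = (1, 0, 10, 2)
  row 2: subtract 7×row1 = (0, 0, 10, 8)
  row 3: subtract 10×row1 = (0, 0, 6, 3)
step 3: normalize row 2 (÷10) = (0, 0, 1, 3)
  row 0: subtract 10×row2 = (1, 0, 0, 5)
  row 1: subtract 5×row2 = (0, 1, 0, 10)
  row 3: subtract 6×row2 = (0, 0, 0, 7)
step 4: normalize row 3 (÷7) = (0, 0, 0, 1)
  row 0: subtract 5×row3 = (1, 0, 0, 0)
  row 1: subtract 10×row3 = (0, 1, 0, 0)
  row 2: subtract 3×row3 = (0, 0, 1, 0)

pivot columns: 0, 1, 2, 3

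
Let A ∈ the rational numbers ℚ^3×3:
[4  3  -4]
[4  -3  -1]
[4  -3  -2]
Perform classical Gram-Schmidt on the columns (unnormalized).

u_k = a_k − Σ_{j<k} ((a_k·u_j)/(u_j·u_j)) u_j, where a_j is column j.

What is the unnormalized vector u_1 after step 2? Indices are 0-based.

u_1 = (4, -2, -2)

Step 1: u_0 = a_0 = (4, 4, 4).
Step 2: u_1 = a_1 − (-1/4)·u_0 = (4, -2, -2).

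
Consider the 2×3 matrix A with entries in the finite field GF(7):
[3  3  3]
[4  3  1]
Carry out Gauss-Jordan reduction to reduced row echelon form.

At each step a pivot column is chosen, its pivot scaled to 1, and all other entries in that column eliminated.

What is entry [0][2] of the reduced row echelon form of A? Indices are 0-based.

M[0][2] = 5

pivot(0,0)=3: scale R0 → (1, 1, 1)
  clear (1,0): R1 −= (4)R0 → (0, 6, 4)
pivot(1,1)=6: scale R1 → (0, 1, 3)
  clear (0,1): R0 −= (1)R1 → (1, 0, 5)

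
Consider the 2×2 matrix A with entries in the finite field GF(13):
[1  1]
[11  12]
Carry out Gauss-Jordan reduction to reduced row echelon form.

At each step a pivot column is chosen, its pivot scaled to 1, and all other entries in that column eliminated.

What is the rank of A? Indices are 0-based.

step 1: normalize row 0 (÷1) = (1, 1)
  row 1: subtract 11×row0 = (0, 1)
step 2: normalize row 1 (÷1) = (0, 1)
  row 0: subtract 1×row1 = (1, 0)

rank = 2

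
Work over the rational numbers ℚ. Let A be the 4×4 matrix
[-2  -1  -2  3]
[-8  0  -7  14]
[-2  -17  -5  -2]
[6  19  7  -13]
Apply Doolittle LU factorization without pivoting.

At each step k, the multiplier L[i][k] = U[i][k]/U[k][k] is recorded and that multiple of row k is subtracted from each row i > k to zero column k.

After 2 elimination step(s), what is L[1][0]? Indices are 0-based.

k=0: U[0][0]=-2
  eliminate (1,0): mult=4, new row 1: (0, 4, 1, 2); set L[1][0]=4
  eliminate (2,0): mult=1, new row 2: (0, -16, -3, -5); set L[2][0]=1
  eliminate (3,0): mult=-3, new row 3: (0, 16, 1, -4); set L[3][0]=-3
k=1: U[1][1]=4
  eliminate (2,1): mult=-4, new row 2: (0, 0, 1, 3); set L[2][1]=-4
  eliminate (3,1): mult=4, new row 3: (0, 0, -3, -12); set L[3][1]=4

L[1][0] = 4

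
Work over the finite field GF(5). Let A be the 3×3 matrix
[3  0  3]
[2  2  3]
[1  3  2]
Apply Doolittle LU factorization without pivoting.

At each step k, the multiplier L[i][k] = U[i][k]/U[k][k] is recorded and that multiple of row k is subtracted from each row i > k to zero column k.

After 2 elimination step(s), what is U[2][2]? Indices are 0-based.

U[2][2] = 2

Step 1: pivot at (0,0) is 3.
  row1 ← row1 − (4)·row0  ⇒  L[1][0]=4, U row1=(0, 2, 1)
  row2 ← row2 − (2)·row0  ⇒  L[2][0]=2, U row2=(0, 3, 1)
Step 2: pivot at (1,1) is 2.
  row2 ← row2 − (4)·row1  ⇒  L[2][1]=4, U row2=(0, 0, 2)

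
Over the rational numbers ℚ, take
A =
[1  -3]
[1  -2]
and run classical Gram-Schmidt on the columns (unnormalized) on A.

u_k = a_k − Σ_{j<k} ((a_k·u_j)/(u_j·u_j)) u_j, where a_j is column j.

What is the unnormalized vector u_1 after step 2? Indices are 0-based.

Step 1: u_0 = a_0 = (1, 1).
Step 2: u_1 = a_1 − (-5/2)·u_0 = (-1/2, 1/2).

u_1 = (-1/2, 1/2)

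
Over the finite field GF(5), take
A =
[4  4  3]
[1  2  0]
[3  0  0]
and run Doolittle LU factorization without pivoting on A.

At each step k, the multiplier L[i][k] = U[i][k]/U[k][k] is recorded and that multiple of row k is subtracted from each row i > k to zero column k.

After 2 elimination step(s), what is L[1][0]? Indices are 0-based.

[col 0] pivot 4
  R1 -= 4*R0 → (0, 1, 3)  (L[1][0] := 4)
  R2 -= 2*R0 → (0, 2, 4)  (L[2][0] := 2)
[col 1] pivot 1
  R2 -= 2*R1 → (0, 0, 3)  (L[2][1] := 2)

L[1][0] = 4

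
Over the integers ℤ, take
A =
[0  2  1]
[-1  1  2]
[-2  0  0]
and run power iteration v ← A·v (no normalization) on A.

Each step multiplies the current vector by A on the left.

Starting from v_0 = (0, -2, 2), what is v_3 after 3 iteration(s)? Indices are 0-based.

v_0 = (0, -2, 2).
v_1 = A·v_0 = (-2, 2, 0).
v_2 = A·v_1 = (4, 4, 4).
v_3 = A·v_2 = (12, 8, -8).

v_3 = (12, 8, -8)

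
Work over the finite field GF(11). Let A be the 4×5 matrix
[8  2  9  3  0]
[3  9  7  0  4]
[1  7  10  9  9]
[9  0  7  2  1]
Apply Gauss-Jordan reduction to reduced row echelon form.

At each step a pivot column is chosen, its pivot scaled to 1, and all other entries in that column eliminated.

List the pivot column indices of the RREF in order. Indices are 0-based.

step 1: normalize row 0 (÷8) = (1, 3, 8, 10, 0)
  row 1: subtract 3×row0 = (0, 0, 5, 3, 4)
  row 2: subtract 1×row0 = (0, 4, 2, 10, 9)
  row 3: subtract 9×row0 = (0, 6, 1, 0, 1)
step 2: exchange rows 1,2
step 2: normalize row 1 (÷4) = (0, 1, 6, 8, 5)
  row 0: subtract 3×row1 = (1, 0, 1, 8, 7)
  row 3: subtract 6×row1 = (0, 0, 9, 7, 4)
step 3: normalize row 2 (÷5) = (0, 0, 1, 5, 3)
  row 0: subtract 1×row2 = (1, 0, 0, 3, 4)
  row 1: subtract 6×row2 = (0, 1, 0, 0, 9)
  row 3: subtract 9×row2 = (0, 0, 0, 6, 10)
step 4: normalize row 3 (÷6) = (0, 0, 0, 1, 9)
  row 0: subtract 3×row3 = (1, 0, 0, 0, 10)
  row 2: subtract 5×row3 = (0, 0, 1, 0, 2)

pivot columns: 0, 1, 2, 3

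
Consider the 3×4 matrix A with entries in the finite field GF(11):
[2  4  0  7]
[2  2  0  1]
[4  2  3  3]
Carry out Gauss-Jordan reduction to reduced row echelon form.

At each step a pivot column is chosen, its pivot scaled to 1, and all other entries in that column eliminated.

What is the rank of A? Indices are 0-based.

rank = 3

pivot(0,0)=2: scale R0 → (1, 2, 0, 9)
  clear (1,0): R1 −= (2)R0 → (0, 9, 0, 5)
  clear (2,0): R2 −= (4)R0 → (0, 5, 3, 0)
pivot(1,1)=9: scale R1 → (0, 1, 0, 3)
  clear (0,1): R0 −= (2)R1 → (1, 0, 0, 3)
  clear (2,1): R2 −= (5)R1 → (0, 0, 3, 7)
pivot(2,2)=3: scale R2 → (0, 0, 1, 6)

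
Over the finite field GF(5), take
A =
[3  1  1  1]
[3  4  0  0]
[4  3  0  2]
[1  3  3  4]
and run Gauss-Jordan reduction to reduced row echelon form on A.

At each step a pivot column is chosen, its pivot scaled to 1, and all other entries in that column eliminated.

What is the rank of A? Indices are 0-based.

rank = 4

pivot(0,0)=3: scale R0 → (1, 2, 2, 2)
  clear (1,0): R1 −= (3)R0 → (0, 3, 4, 4)
  clear (2,0): R2 −= (4)R0 → (0, 0, 2, 4)
  clear (3,0): R3 −= (1)R0 → (0, 1, 1, 2)
pivot(1,1)=3: scale R1 → (0, 1, 3, 3)
  clear (0,1): R0 −= (2)R1 → (1, 0, 1, 1)
  clear (3,1): R3 −= (1)R1 → (0, 0, 3, 4)
pivot(2,2)=2: scale R2 → (0, 0, 1, 2)
  clear (0,2): R0 −= (1)R2 → (1, 0, 0, 4)
  clear (1,2): R1 −= (3)R2 → (0, 1, 0, 2)
  clear (3,2): R3 −= (3)R2 → (0, 0, 0, 3)
pivot(3,3)=3: scale R3 → (0, 0, 0, 1)
  clear (0,3): R0 −= (4)R3 → (1, 0, 0, 0)
  clear (1,3): R1 −= (2)R3 → (0, 1, 0, 0)
  clear (2,3): R2 −= (2)R3 → (0, 0, 1, 0)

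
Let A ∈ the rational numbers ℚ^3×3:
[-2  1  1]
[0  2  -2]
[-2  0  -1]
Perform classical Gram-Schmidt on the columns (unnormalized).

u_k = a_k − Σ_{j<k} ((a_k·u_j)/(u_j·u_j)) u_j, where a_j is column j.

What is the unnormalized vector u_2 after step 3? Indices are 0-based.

u_2 = (4/3, -2/3, -4/3)

Step 1: u_0 = a_0 = (-2, 0, -2).
Step 2: u_1 = a_1 − (-1/4)·u_0 = (1/2, 2, -1/2).
Step 3: u_2 = a_2 − (0)·u_0 − (-2/3)·u_1 = (4/3, -2/3, -4/3).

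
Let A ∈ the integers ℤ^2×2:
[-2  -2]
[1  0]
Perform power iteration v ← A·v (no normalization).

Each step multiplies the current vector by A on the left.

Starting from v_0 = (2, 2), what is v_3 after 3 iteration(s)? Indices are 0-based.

v_3 = (-8, 12)

v_0 = (2, 2).
v_1 = A·v_0 = (-8, 2).
v_2 = A·v_1 = (12, -8).
v_3 = A·v_2 = (-8, 12).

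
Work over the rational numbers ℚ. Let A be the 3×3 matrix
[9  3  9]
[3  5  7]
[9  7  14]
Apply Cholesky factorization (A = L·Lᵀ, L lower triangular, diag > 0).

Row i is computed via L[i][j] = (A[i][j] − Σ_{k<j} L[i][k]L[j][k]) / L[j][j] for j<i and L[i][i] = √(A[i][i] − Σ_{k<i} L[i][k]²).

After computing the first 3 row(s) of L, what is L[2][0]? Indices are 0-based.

Step 1: L[0][0] = √(9) = 3.
  L[1][0] = (3) / L[0][0] = 1.
Step 2: L[1][1] = √(4) = 2.
  L[2][0] = (9) / L[0][0] = 3.
  L[2][1] = (4) / L[1][1] = 2.
Step 3: L[2][2] = √(1) = 1.

L[2][0] = 3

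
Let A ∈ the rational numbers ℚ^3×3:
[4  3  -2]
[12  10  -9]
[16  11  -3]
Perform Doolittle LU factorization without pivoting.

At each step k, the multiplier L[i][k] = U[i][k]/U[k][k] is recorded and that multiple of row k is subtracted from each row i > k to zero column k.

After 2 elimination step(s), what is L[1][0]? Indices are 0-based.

k=0: U[0][0]=4
  eliminate (1,0): mult=3, new row 1: (0, 1, -3); set L[1][0]=3
  eliminate (2,0): mult=4, new row 2: (0, -1, 5); set L[2][0]=4
k=1: U[1][1]=1
  eliminate (2,1): mult=-1, new row 2: (0, 0, 2); set L[2][1]=-1

L[1][0] = 3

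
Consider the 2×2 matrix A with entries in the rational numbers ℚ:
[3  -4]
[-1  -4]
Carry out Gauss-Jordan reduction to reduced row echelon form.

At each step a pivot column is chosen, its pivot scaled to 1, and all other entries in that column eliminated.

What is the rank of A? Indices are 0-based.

rank = 2

[1] R0 /= 3  ⇒  (1, -4/3)
     R1 -= -1·R0  ⇒  (0, -16/3)
[2] R1 /= -16/3  ⇒  (0, 1)
     R0 -= -4/3·R1  ⇒  (1, 0)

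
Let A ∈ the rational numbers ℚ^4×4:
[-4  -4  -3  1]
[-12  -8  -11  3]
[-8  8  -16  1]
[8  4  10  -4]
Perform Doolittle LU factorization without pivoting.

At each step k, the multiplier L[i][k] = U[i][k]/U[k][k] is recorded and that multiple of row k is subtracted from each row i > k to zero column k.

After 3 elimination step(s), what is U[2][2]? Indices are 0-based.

U[2][2] = -2

[col 0] pivot -4
  R1 -= 3*R0 → (0, 4, -2, 0)  (L[1][0] := 3)
  R2 -= 2*R0 → (0, 16, -10, -1)  (L[2][0] := 2)
  R3 -= -2*R0 → (0, -4, 4, -2)  (L[3][0] := -2)
[col 1] pivot 4
  R2 -= 4*R1 → (0, 0, -2, -1)  (L[2][1] := 4)
  R3 -= -1*R1 → (0, 0, 2, -2)  (L[3][1] := -1)
[col 2] pivot -2
  R3 -= -1*R2 → (0, 0, 0, -3)  (L[3][2] := -1)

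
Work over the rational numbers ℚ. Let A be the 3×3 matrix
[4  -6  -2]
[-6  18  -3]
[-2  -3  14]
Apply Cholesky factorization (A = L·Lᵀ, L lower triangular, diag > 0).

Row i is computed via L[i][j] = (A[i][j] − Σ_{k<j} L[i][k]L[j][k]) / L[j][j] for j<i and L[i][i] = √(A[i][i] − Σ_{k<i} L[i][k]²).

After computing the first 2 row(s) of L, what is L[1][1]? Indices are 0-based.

L[1][1] = 3

Step 1: L[0][0] = √(4) = 2.
  L[1][0] = (-6) / L[0][0] = -3.
Step 2: L[1][1] = √(9) = 3.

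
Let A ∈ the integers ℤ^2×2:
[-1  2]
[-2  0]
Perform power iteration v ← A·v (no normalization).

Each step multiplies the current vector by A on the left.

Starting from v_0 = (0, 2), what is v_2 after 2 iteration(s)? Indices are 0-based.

v_2 = (-4, -8)

v_0 = (0, 2).
v_1 = A·v_0 = (4, 0).
v_2 = A·v_1 = (-4, -8).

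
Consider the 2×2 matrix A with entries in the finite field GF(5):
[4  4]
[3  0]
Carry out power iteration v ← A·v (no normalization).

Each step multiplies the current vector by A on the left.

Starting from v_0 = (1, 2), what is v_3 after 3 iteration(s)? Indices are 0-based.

v_0 = (1, 2).
v_1 = A·v_0 = (2, 3).
v_2 = A·v_1 = (0, 1).
v_3 = A·v_2 = (4, 0).

v_3 = (4, 0)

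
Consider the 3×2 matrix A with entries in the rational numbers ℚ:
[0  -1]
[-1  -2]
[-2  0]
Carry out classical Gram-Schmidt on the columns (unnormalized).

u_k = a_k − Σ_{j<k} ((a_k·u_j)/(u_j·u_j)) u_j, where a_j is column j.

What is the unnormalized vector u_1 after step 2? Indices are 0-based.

Step 1: u_0 = a_0 = (0, -1, -2).
Step 2: u_1 = a_1 − (2/5)·u_0 = (-1, -8/5, 4/5).

u_1 = (-1, -8/5, 4/5)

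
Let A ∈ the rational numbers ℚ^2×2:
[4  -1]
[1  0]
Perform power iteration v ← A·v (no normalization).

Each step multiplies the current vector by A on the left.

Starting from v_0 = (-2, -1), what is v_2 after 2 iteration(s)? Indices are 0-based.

v_0 = (-2, -1).
v_1 = A·v_0 = (-7, -2).
v_2 = A·v_1 = (-26, -7).

v_2 = (-26, -7)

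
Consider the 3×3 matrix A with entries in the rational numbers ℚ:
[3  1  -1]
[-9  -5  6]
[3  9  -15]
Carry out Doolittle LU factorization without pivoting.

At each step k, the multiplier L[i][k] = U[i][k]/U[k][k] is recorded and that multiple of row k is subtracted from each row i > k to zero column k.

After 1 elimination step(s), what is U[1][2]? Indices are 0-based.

[col 0] pivot 3
  R1 -= -3*R0 → (0, -2, 3)  (L[1][0] := -3)
  R2 -= 1*R0 → (0, 8, -14)  (L[2][0] := 1)

U[1][2] = 3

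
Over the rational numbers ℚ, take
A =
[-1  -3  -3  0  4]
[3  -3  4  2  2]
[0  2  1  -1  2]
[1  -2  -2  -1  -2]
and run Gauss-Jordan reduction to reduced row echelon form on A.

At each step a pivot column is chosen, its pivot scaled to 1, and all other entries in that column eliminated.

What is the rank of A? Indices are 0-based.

pivot(0,0)=-1: scale R0 → (1, 3, 3, 0, -4)
  clear (1,0): R1 −= (3)R0 → (0, -12, -5, 2, 14)
  clear (3,0): R3 −= (1)R0 → (0, -5, -5, -1, 2)
pivot(1,1)=-12: scale R1 → (0, 1, 5/12, -1/6, -7/6)
  clear (0,1): R0 −= (3)R1 → (1, 0, 7/4, 1/2, -1/2)
  clear (2,1): R2 −= (2)R1 → (0, 0, 1/6, -2/3, 13/3)
  clear (3,1): R3 −= (-5)R1 → (0, 0, -35/12, -11/6, -23/6)
pivot(2,2)=1/6: scale R2 → (0, 0, 1, -4, 26)
  clear (0,2): R0 −= (7/4)R2 → (1, 0, 0, 15/2, -46)
  clear (1,2): R1 −= (5/12)R2 → (0, 1, 0, 3/2, -12)
  clear (3,2): R3 −= (-35/12)R2 → (0, 0, 0, -27/2, 72)
pivot(3,3)=-27/2: scale R3 → (0, 0, 0, 1, -16/3)
  clear (0,3): R0 −= (15/2)R3 → (1, 0, 0, 0, -6)
  clear (1,3): R1 −= (3/2)R3 → (0, 1, 0, 0, -4)
  clear (2,3): R2 −= (-4)R3 → (0, 0, 1, 0, 14/3)

rank = 4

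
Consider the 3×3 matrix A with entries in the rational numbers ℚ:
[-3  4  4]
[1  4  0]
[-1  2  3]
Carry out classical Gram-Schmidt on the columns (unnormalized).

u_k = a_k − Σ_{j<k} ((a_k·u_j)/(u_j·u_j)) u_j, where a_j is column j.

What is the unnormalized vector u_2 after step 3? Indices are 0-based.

Step 1: u_0 = a_0 = (-3, 1, -1).
Step 2: u_1 = a_1 − (-10/11)·u_0 = (14/11, 54/11, 12/11).
Step 3: u_2 = a_2 − (-15/11)·u_0 − (23/74)·u_1 = (-18/37, -6/37, 48/37).

u_2 = (-18/37, -6/37, 48/37)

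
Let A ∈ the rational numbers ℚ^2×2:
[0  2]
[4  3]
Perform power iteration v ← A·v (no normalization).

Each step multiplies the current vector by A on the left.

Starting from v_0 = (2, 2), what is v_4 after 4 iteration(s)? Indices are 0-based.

v_4 = (572, 1322)

v_0 = (2, 2).
v_1 = A·v_0 = (4, 14).
v_2 = A·v_1 = (28, 58).
v_3 = A·v_2 = (116, 286).
v_4 = A·v_3 = (572, 1322).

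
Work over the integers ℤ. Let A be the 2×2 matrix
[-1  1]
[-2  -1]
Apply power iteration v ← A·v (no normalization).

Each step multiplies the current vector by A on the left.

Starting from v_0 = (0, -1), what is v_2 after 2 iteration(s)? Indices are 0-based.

v_0 = (0, -1).
v_1 = A·v_0 = (-1, 1).
v_2 = A·v_1 = (2, 1).

v_2 = (2, 1)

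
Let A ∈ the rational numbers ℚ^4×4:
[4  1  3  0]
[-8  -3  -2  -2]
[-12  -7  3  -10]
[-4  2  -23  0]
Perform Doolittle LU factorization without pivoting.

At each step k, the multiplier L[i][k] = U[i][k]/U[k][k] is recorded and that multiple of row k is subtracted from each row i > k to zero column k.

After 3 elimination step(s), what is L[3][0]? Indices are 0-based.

k=0: U[0][0]=4
  eliminate (1,0): mult=-2, new row 1: (0, -1, 4, -2); set L[1][0]=-2
  eliminate (2,0): mult=-3, new row 2: (0, -4, 12, -10); set L[2][0]=-3
  eliminate (3,0): mult=-1, new row 3: (0, 3, -20, 0); set L[3][0]=-1
k=1: U[1][1]=-1
  eliminate (2,1): mult=4, new row 2: (0, 0, -4, -2); set L[2][1]=4
  eliminate (3,1): mult=-3, new row 3: (0, 0, -8, -6); set L[3][1]=-3
k=2: U[2][2]=-4
  eliminate (3,2): mult=2, new row 3: (0, 0, 0, -2); set L[3][2]=2

L[3][0] = -1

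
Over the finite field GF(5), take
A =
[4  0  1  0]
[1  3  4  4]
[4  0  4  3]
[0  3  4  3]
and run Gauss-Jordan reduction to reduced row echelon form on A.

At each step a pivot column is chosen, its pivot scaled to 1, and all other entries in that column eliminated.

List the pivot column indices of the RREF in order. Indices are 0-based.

[1] R0 /= 4  ⇒  (1, 0, 4, 0)
     R1 -= 1·R0  ⇒  (0, 3, 0, 4)
     R2 -= 4·R0  ⇒  (0, 0, 3, 3)
[2] R1 /= 3  ⇒  (0, 1, 0, 3)
     R3 -= 3·R1  ⇒  (0, 0, 4, 4)
[3] R2 /= 3  ⇒  (0, 0, 1, 1)
     R0 -= 4·R2  ⇒  (1, 0, 0, 1)
     R3 -= 4·R2  ⇒  (0, 0, 0, 0)
column 3 empty below row 3

pivot columns: 0, 1, 2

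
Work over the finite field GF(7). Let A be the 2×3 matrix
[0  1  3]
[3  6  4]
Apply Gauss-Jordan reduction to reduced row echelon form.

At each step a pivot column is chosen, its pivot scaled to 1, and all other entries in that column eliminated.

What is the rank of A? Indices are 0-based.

rank = 2

[1] R0 <-> R1
[1] R0 /= 3  ⇒  (1, 2, 6)
[2] R1 /= 1  ⇒  (0, 1, 3)
     R0 -= 2·R1  ⇒  (1, 0, 0)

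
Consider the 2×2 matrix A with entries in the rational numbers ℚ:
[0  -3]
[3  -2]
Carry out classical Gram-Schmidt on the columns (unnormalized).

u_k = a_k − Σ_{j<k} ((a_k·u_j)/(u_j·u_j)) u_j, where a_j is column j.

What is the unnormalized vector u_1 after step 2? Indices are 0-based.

Step 1: u_0 = a_0 = (0, 3).
Step 2: u_1 = a_1 − (-2/3)·u_0 = (-3, 0).

u_1 = (-3, 0)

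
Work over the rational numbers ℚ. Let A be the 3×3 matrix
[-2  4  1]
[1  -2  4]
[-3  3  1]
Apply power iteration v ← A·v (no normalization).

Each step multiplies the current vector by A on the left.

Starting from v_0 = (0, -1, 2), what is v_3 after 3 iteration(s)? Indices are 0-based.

v_0 = (0, -1, 2).
v_1 = A·v_0 = (-2, 10, -1).
v_2 = A·v_1 = (43, -26, 35).
v_3 = A·v_2 = (-155, 235, -172).

v_3 = (-155, 235, -172)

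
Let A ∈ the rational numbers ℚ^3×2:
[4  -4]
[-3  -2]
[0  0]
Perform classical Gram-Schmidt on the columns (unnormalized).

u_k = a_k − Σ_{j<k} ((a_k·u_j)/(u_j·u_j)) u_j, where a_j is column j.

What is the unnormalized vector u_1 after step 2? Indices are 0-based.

u_1 = (-12/5, -16/5, 0)

Step 1: u_0 = a_0 = (4, -3, 0).
Step 2: u_1 = a_1 − (-2/5)·u_0 = (-12/5, -16/5, 0).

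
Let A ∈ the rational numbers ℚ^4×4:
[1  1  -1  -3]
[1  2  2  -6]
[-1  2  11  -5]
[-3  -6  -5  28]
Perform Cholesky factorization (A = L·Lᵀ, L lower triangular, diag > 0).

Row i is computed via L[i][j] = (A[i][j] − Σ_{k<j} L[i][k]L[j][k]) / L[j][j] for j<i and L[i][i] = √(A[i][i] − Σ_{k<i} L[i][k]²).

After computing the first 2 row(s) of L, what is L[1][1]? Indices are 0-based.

Step 1: L[0][0] = √(1) = 1.
  L[1][0] = (1) / L[0][0] = 1.
Step 2: L[1][1] = √(1) = 1.

L[1][1] = 1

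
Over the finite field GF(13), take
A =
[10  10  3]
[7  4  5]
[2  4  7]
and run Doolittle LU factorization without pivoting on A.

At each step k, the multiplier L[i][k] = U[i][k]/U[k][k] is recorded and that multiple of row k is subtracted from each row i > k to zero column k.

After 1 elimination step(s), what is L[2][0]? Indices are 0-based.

L[2][0] = 8

Step 1: pivot at (0,0) is 10.
  row1 ← row1 − (2)·row0  ⇒  L[1][0]=2, U row1=(0, 10, 12)
  row2 ← row2 − (8)·row0  ⇒  L[2][0]=8, U row2=(0, 2, 9)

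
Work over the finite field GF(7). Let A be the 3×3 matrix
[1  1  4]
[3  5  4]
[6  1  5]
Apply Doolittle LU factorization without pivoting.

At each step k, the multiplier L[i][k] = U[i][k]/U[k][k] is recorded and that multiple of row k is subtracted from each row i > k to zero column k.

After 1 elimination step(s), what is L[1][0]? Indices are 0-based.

k=0: U[0][0]=1
  eliminate (1,0): mult=3, new row 1: (0, 2, 6); set L[1][0]=3
  eliminate (2,0): mult=6, new row 2: (0, 2, 2); set L[2][0]=6

L[1][0] = 3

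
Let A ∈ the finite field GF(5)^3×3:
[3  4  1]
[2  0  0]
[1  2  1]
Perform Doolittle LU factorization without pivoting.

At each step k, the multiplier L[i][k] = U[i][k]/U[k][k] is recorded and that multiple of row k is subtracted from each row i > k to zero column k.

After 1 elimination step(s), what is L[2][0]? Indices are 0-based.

k=0: U[0][0]=3
  eliminate (1,0): mult=4, new row 1: (0, 4, 1); set L[1][0]=4
  eliminate (2,0): mult=2, new row 2: (0, 4, 4); set L[2][0]=2

L[2][0] = 2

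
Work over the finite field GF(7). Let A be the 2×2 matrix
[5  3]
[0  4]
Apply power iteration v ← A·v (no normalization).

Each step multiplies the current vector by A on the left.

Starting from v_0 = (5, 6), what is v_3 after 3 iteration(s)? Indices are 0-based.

v_3 = (1, 6)

v_0 = (5, 6).
v_1 = A·v_0 = (1, 3).
v_2 = A·v_1 = (0, 5).
v_3 = A·v_2 = (1, 6).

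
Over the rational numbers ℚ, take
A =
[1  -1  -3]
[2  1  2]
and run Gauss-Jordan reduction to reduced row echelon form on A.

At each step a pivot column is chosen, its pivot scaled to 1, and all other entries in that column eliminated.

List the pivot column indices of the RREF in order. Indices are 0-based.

pivot(0,0)=1: scale R0 → (1, -1, -3)
  clear (1,0): R1 −= (2)R0 → (0, 3, 8)
pivot(1,1)=3: scale R1 → (0, 1, 8/3)
  clear (0,1): R0 −= (-1)R1 → (1, 0, -1/3)

pivot columns: 0, 1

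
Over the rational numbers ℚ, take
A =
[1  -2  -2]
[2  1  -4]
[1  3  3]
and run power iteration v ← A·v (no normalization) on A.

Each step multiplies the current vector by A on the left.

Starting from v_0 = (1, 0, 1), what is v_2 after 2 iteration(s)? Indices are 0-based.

v_2 = (-5, -20, 5)

v_0 = (1, 0, 1).
v_1 = A·v_0 = (-1, -2, 4).
v_2 = A·v_1 = (-5, -20, 5).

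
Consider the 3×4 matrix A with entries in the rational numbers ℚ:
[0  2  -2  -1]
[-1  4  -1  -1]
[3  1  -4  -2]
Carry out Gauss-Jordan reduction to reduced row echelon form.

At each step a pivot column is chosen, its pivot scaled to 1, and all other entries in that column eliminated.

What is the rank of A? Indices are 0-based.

rank = 3

pivot(0,0): swap R0↔R1
pivot(0,0)=-1: scale R0 → (1, -4, 1, 1)
  clear (2,0): R2 −= (3)R0 → (0, 13, -7, -5)
pivot(1,1)=2: scale R1 → (0, 1, -1, -1/2)
  clear (0,1): R0 −= (-4)R1 → (1, 0, -3, -1)
  clear (2,1): R2 −= (13)R1 → (0, 0, 6, 3/2)
pivot(2,2)=6: scale R2 → (0, 0, 1, 1/4)
  clear (0,2): R0 −= (-3)R2 → (1, 0, 0, -1/4)
  clear (1,2): R1 −= (-1)R2 → (0, 1, 0, -1/4)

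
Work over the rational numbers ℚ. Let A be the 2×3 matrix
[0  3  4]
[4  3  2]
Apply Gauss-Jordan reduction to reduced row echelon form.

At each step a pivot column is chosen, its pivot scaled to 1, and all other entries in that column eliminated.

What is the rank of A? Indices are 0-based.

rank = 2

step 1: exchange rows 0,1
step 1: normalize row 0 (÷4) = (1, 3/4, 1/2)
step 2: normalize row 1 (÷3) = (0, 1, 4/3)
  row 0: subtract 3/4×row1 = (1, 0, -1/2)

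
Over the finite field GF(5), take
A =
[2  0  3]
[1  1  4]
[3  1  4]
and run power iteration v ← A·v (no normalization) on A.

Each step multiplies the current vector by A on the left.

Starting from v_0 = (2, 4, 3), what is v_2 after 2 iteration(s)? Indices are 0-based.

v_2 = (2, 4, 0)

v_0 = (2, 4, 3).
v_1 = A·v_0 = (3, 3, 2).
v_2 = A·v_1 = (2, 4, 0).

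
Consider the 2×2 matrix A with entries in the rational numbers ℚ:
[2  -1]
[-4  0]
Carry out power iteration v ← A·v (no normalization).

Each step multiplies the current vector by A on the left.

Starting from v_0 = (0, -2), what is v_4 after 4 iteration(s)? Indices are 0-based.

v_4 = (48, -64)

v_0 = (0, -2).
v_1 = A·v_0 = (2, 0).
v_2 = A·v_1 = (4, -8).
v_3 = A·v_2 = (16, -16).
v_4 = A·v_3 = (48, -64).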